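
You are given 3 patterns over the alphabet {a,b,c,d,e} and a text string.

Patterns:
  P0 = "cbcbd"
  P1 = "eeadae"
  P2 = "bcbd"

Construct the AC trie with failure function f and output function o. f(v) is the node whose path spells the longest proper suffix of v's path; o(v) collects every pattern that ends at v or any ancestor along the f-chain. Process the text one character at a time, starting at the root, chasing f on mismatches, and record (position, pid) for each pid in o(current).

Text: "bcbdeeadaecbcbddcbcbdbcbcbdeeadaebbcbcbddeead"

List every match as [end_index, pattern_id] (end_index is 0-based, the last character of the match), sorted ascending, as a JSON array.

Build:
Trie (insert patterns):
  n0 'ε': b→12 c→1 e→6
  n1 'c': b→2
  n2 'cb': c→3
  n3 'cbc': b→4
  n4 'cbcb': d→5
  n5 'cbcbd': ·  ←P0
  n6 'e': e→7
  n7 'ee': a→8
  n8 'eea': d→9
  n9 'eead': a→10
  n10 'eeada': e→11
  n11 'eeadae': ·  ←P1
  n12 'b': c→13
  n13 'bc': b→14
  n14 'bcb': d→15
  n15 'bcbd': ·  ←P2

Failure links (BFS by depth):
  fail(1) 'c': from fail(0)=0 chase 'c': 0 ⇒ 0;  out=∅∪out(0)=∅
  fail(6) 'e': from fail(0)=0 chase 'e': 0 ⇒ 0;  out=∅∪out(0)=∅
  fail(12) 'b': from fail(0)=0 chase 'b': 0 ⇒ 0;  out=∅∪out(0)=∅
  fail(2) 'cb': from fail(1)=0 chase 'b': 0 ⇒ 12;  out=∅∪out(12)=∅
  fail(7) 'ee': from fail(6)=0 chase 'e': 0 ⇒ 6;  out=∅∪out(6)=∅
  fail(13) 'bc': from fail(12)=0 chase 'c': 0 ⇒ 1;  out=∅∪out(1)=∅
  fail(3) 'cbc': from fail(2)=12 chase 'c': 12 ⇒ 13;  out=∅∪out(13)=∅
  fail(8) 'eea': from fail(7)=6 chase 'a': 6→0 ⇒ 0;  out=∅∪out(0)=∅
  fail(14) 'bcb': from fail(13)=1 chase 'b': 1 ⇒ 2;  out=∅∪out(2)=∅
  fail(4) 'cbcb': from fail(3)=13 chase 'b': 13 ⇒ 14;  out=∅∪out(14)=∅
  fail(9) 'eead': from fail(8)=0 chase 'd': 0 ⇒ 0;  out=∅∪out(0)=∅
  fail(15) 'bcbd': from fail(14)=2 chase 'd': 2→12→0 ⇒ 0;  out={2}∪out(0)={2}
  fail(5) 'cbcbd': from fail(4)=14 chase 'd': 14 ⇒ 15;  out={0}∪out(15)={0,2}
  fail(10) 'eeada': from fail(9)=0 chase 'a': 0 ⇒ 0;  out=∅∪out(0)=∅
  fail(11) 'eeadae': from fail(10)=0 chase 'e': 0 ⇒ 6;  out={1}∪out(6)={1}

Scan:
i=0 'b': node 0→12
i=1 'c': node 12→13
i=2 'b': node 13→14
i=3 'd': node 14→15  ** P2@[0:3]
i=4 'e': node 15→6 (via fail)
i=5 'e': node 6→7
i=6 'a': node 7→8
i=7 'd': node 8→9
i=8 'a': node 9→10
i=9 'e': node 10→11  ** P1@[4:9]
i=10 'c': node 11→1 (via fail)
i=11 'b': node 1→2
i=12 'c': node 2→3
i=13 'b': node 3→4
i=14 'd': node 4→5  ** P0@[10:14],P2@[11:14]
i=15 'd': node 5→0 (via fail)
i=16 'c': node 0→1
i=17 'b': node 1→2
i=18 'c': node 2→3
i=19 'b': node 3→4
i=20 'd': node 4→5  ** P0@[16:20],P2@[17:20]
i=21 'b': node 5→12 (via fail)
i=22 'c': node 12→13
i=23 'b': node 13→14
i=24 'c': node 14→3 (via fail)
i=25 'b': node 3→4
i=26 'd': node 4→5  ** P0@[22:26],P2@[23:26]
i=27 'e': node 5→6 (via fail)
i=28 'e': node 6→7
i=29 'a': node 7→8
i=30 'd': node 8→9
i=31 'a': node 9→10
i=32 'e': node 10→11  ** P1@[27:32]
i=33 'b': node 11→12 (via fail)
i=34 'b': node 12→12 (via fail)
i=35 'c': node 12→13
i=36 'b': node 13→14
i=37 'c': node 14→3 (via fail)
i=38 'b': node 3→4
i=39 'd': node 4→5  ** P0@[35:39],P2@[36:39]
i=40 'd': node 5→0 (via fail)
i=41 'e': node 0→6
i=42 'e': node 6→7
i=43 'a': node 7→8
i=44 'd': node 8→9

Matches: [[3,2],[9,1],[14,0],[14,2],[20,0],[20,2],[26,0],[26,2],[32,1],[39,0],[39,2]]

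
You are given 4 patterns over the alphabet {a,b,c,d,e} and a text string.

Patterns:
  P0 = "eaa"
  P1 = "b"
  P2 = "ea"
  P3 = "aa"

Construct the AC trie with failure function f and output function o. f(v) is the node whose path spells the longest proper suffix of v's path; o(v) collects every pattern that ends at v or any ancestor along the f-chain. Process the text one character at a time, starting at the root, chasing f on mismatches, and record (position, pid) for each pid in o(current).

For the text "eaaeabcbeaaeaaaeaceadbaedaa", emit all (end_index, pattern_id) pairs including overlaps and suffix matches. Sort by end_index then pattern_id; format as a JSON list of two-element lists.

Construct AC machine:
Trie (insert patterns):
  n0 'ε': a→5 b→4 e→1
  n1 'e': a→2
  n2 'ea': a→3  ←P2
  n3 'eaa': ·  ←P0
  n4 'b': ·  ←P1
  n5 'a': a→6
  n6 'aa': ·  ←P3

BFS fail/out derivation:
  fail(1) 'e': from fail(0)=0 chase 'e': 0 ⇒ 0;  out=∅∪out(0)=∅
  fail(4) 'b': from fail(0)=0 chase 'b': 0 ⇒ 0;  out={1}∪out(0)={1}
  fail(5) 'a': from fail(0)=0 chase 'a': 0 ⇒ 0;  out=∅∪out(0)=∅
  fail(2) 'ea': from fail(1)=0 chase 'a': 0 ⇒ 5;  out={2}∪out(5)={2}
  fail(6) 'aa': from fail(5)=0 chase 'a': 0 ⇒ 5;  out={3}∪out(5)={3}
  fail(3) 'eaa': from fail(2)=5 chase 'a': 5 ⇒ 6;  out={0}∪out(6)={0,3}

Scan:
pos 0 'e': at 1
pos 1 'a': at 2  → match P2@[0:1]
pos 2 'a': at 3  → match P0@[0:2],P3@[1:2]
pos 3 'e': at 1 (via fail)
pos 4 'a': at 2  → match P2@[3:4]
pos 5 'b': at 4 (via fail)  → match P1@[5:5]
pos 6 'c': at 0 (via fail)
pos 7 'b': at 4  → match P1@[7:7]
pos 8 'e': at 1 (via fail)
pos 9 'a': at 2  → match P2@[8:9]
pos 10 'a': at 3  → match P0@[8:10],P3@[9:10]
pos 11 'e': at 1 (via fail)
pos 12 'a': at 2  → match P2@[11:12]
pos 13 'a': at 3  → match P0@[11:13],P3@[12:13]
pos 14 'a': at 6 (via fail)  → match P3@[13:14]
pos 15 'e': at 1 (via fail)
pos 16 'a': at 2  → match P2@[15:16]
pos 17 'c': at 0 (via fail)
pos 18 'e': at 1
pos 19 'a': at 2  → match P2@[18:19]
pos 20 'd': at 0 (via fail)
pos 21 'b': at 4  → match P1@[21:21]
pos 22 'a': at 5 (via fail)
pos 23 'e': at 1 (via fail)
pos 24 'd': at 0 (via fail)
pos 25 'a': at 5
pos 26 'a': at 6  → match P3@[25:26]

Matches: [[1,2],[2,0],[2,3],[4,2],[5,1],[7,1],[9,2],[10,0],[10,3],[12,2],[13,0],[13,3],[14,3],[16,2],[19,2],[21,1],[26,3]]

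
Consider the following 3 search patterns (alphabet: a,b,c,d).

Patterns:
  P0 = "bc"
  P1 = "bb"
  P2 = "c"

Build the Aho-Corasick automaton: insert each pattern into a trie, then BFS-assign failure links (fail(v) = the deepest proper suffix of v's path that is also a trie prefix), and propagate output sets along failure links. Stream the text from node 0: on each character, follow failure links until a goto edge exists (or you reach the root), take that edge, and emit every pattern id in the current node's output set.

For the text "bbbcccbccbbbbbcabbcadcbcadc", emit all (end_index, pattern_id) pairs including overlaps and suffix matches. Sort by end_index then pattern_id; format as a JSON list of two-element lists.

Build automaton:
Trie nodes:
  0='ε' goto b→1 c→4
  1='b' goto b→3 c→2
  2='bc' goto ·  [P0 ends]
  3='bb' goto ·  [P1 ends]
  4='c' goto ·  [P2 ends]

Failure links (BFS by depth):
  fail(1) 'b': from fail(0)=0 chase 'b': 0 ⇒ 0;  out=∅∪out(0)=∅
  fail(4) 'c': from fail(0)=0 chase 'c': 0 ⇒ 0;  out={2}∪out(0)={2}
  fail(2) 'bc': from fail(1)=0 chase 'c': 0 ⇒ 4;  out={0}∪out(4)={0,2}
  fail(3) 'bb': from fail(1)=0 chase 'b': 0 ⇒ 1;  out={1}∪out(1)={1}

Text stream:
i=0 'b': node 0→1
i=1 'b': node 1→3  emit P1@[0:1]
i=2 'b': node 3→3 (fail-walked)  emit P1@[1:2]
i=3 'c': node 3→2 (fail-walked)  emit P0@[2:3],P2@[3:3]
i=4 'c': node 2→4 (fail-walked)  emit P2@[4:4]
i=5 'c': node 4→4 (fail-walked)  emit P2@[5:5]
i=6 'b': node 4→1 (fail-walked)
i=7 'c': node 1→2  emit P0@[6:7],P2@[7:7]
i=8 'c': node 2→4 (fail-walked)  emit P2@[8:8]
i=9 'b': node 4→1 (fail-walked)
i=10 'b': node 1→3  emit P1@[9:10]
i=11 'b': node 3→3 (fail-walked)  emit P1@[10:11]
i=12 'b': node 3→3 (fail-walked)  emit P1@[11:12]
i=13 'b': node 3→3 (fail-walked)  emit P1@[12:13]
i=14 'c': node 3→2 (fail-walked)  emit P0@[13:14],P2@[14:14]
i=15 'a': node 2→0 (fail-walked)
i=16 'b': node 0→1
i=17 'b': node 1→3  emit P1@[16:17]
i=18 'c': node 3→2 (fail-walked)  emit P0@[17:18],P2@[18:18]
i=19 'a': node 2→0 (fail-walked)
i=20 'd': node 0→0
i=21 'c': node 0→4  emit P2@[21:21]
i=22 'b': node 4→1 (fail-walked)
i=23 'c': node 1→2  emit P0@[22:23],P2@[23:23]
i=24 'a': node 2→0 (fail-walked)
i=25 'd': node 0→0
i=26 'c': node 0→4  emit P2@[26:26]

Matches: [[1,1],[2,1],[3,0],[3,2],[4,2],[5,2],[7,0],[7,2],[8,2],[10,1],[11,1],[12,1],[13,1],[14,0],[14,2],[17,1],[18,0],[18,2],[21,2],[23,0],[23,2],[26,2]]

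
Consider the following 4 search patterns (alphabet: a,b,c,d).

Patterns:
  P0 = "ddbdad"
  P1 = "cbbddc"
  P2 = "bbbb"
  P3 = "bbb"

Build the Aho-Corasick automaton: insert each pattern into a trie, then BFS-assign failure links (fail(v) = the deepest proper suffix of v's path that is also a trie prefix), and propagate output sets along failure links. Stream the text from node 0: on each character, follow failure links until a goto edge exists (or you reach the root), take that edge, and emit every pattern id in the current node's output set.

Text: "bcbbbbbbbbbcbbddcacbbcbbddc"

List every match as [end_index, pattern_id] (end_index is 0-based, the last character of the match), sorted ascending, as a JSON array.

Construct AC machine:
Trie nodes:
  0='ε' goto b→13 c→7 d→1
  1='d' goto d→2
  2='dd' goto b→3
  3='ddb' goto d→4
  4='ddbd' goto a→5
  5='ddbda' goto d→6
  6='ddbdad' goto ·  [P0 ends]
  7='c' goto b→8
  8='cb' goto b→9
  9='cbb' goto d→10
  10='cbbd' goto d→11
  11='cbbdd' goto c→12
  12='cbbddc' goto ·  [P1 ends]
  13='b' goto b→14
  14='bb' goto b→15
  15='bbb' goto b→16  [P3 ends]
  16='bbbb' goto ·  [P2 ends]

Failure links (BFS by depth):
  n1('d'): parent n0 fail=0; on 'd' 0 → fail=0;  out ∅∪∅=∅
  n7('c'): parent n0 fail=0; on 'c' 0 → fail=0;  out ∅∪∅=∅
  n13('b'): parent n0 fail=0; on 'b' 0 → fail=0;  out ∅∪∅=∅
  n2('dd'): parent n1 fail=0; on 'd' 0 → fail=1;  out ∅∪∅=∅
  n8('cb'): parent n7 fail=0; on 'b' 0 → fail=13;  out ∅∪∅=∅
  n14('bb'): parent n13 fail=0; on 'b' 0 → fail=13;  out ∅∪∅=∅
  n3('ddb'): parent n2 fail=1; on 'b' 1→0 → fail=13;  out ∅∪∅=∅
  n9('cbb'): parent n8 fail=13; on 'b' 13 → fail=14;  out ∅∪∅=∅
  n15('bbb'): parent n14 fail=13; on 'b' 13 → fail=14;  out {3}∪∅={3}
  n4('ddbd'): parent n3 fail=13; on 'd' 13→0 → fail=1;  out ∅∪∅=∅
  n10('cbbd'): parent n9 fail=14; on 'd' 14→13→0 → fail=1;  out ∅∪∅=∅
  n16('bbbb'): parent n15 fail=14; on 'b' 14 → fail=15;  out {2}∪{3}={2,3}
  n5('ddbda'): parent n4 fail=1; on 'a' 1→0 → fail=0;  out ∅∪∅=∅
  n11('cbbdd'): parent n10 fail=1; on 'd' 1 → fail=2;  out ∅∪∅=∅
  n6('ddbdad'): parent n5 fail=0; on 'd' 0 → fail=1;  out {0}∪∅={0}
  n12('cbbddc'): parent n11 fail=2; on 'c' 2→1→0 → fail=7;  out {1}∪∅={1}

Text stream:
[0] read 'b'  n0⇒n13
[1] read 'c'  n13⇒n7 ·f
[2] read 'b'  n7⇒n8
[3] read 'b'  n8⇒n9
[4] read 'b'  n9⇒n15 ·f  → match P3@[2:4]
[5] read 'b'  n15⇒n16  → match P2@[2:5],P3@[3:5]
[6] read 'b'  n16⇒n16 ·f  → match P2@[3:6],P3@[4:6]
[7] read 'b'  n16⇒n16 ·f  → match P2@[4:7],P3@[5:7]
[8] read 'b'  n16⇒n16 ·f  → match P2@[5:8],P3@[6:8]
[9] read 'b'  n16⇒n16 ·f  → match P2@[6:9],P3@[7:9]
[10] read 'b'  n16⇒n16 ·f  → match P2@[7:10],P3@[8:10]
[11] read 'c'  n16⇒n7 ·f
[12] read 'b'  n7⇒n8
[13] read 'b'  n8⇒n9
[14] read 'd'  n9⇒n10
[15] read 'd'  n10⇒n11
[16] read 'c'  n11⇒n12  → match P1@[11:16]
[17] read 'a'  n12⇒n0 ·f
[18] read 'c'  n0⇒n7
[19] read 'b'  n7⇒n8
[20] read 'b'  n8⇒n9
[21] read 'c'  n9⇒n7 ·f
[22] read 'b'  n7⇒n8
[23] read 'b'  n8⇒n9
[24] read 'd'  n9⇒n10
[25] read 'd'  n10⇒n11
[26] read 'c'  n11⇒n12  → match P1@[21:26]

Result: [[4,3],[5,2],[5,3],[6,2],[6,3],[7,2],[7,3],[8,2],[8,3],[9,2],[9,3],[10,2],[10,3],[16,1],[26,1]]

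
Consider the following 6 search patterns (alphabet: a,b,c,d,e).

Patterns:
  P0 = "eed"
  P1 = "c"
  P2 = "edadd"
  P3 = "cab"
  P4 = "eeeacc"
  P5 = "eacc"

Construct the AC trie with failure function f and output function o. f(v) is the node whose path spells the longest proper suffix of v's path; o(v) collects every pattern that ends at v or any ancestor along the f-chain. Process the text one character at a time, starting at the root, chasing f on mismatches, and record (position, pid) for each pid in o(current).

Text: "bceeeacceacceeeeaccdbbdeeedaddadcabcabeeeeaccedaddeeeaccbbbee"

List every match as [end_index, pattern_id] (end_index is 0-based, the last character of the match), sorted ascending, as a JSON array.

Build:
Trie (insert patterns):
  n0 'ε': c→4 e→1
  n1 'e': a→15 d→5 e→2
  n2 'ee': d→3 e→11
  n3 'eed': ·  [P0 ends]
  n4 'c': a→9  [P1 ends]
  n5 'ed': a→6
  n6 'eda': d→7
  n7 'edad': d→8
  n8 'edadd': ·  [P2 ends]
  n9 'ca': b→10
  n10 'cab': ·  [P3 ends]
  n11 'eee': a→12
  n12 'eeea': c→13
  n13 'eeeac': c→14
  n14 'eeeacc': ·  [P4 ends]
  n15 'ea': c→16
  n16 'eac': c→17
  n17 'eacc': ·  [P5 ends]

BFS fail/out derivation:
  fail(1) 'e': from fail(0)=0 chase 'e': 0 ⇒ 0;  out=∅∪out(0)=∅
  fail(4) 'c': from fail(0)=0 chase 'c': 0 ⇒ 0;  out={1}∪out(0)={1}
  fail(2) 'ee': from fail(1)=0 chase 'e': 0 ⇒ 1;  out=∅∪out(1)=∅
  fail(5) 'ed': from fail(1)=0 chase 'd': 0 ⇒ 0;  out=∅∪out(0)=∅
  fail(9) 'ca': from fail(4)=0 chase 'a': 0 ⇒ 0;  out=∅∪out(0)=∅
  fail(15) 'ea': from fail(1)=0 chase 'a': 0 ⇒ 0;  out=∅∪out(0)=∅
  fail(3) 'eed': from fail(2)=1 chase 'd': 1 ⇒ 5;  out={0}∪out(5)={0}
  fail(6) 'eda': from fail(5)=0 chase 'a': 0 ⇒ 0;  out=∅∪out(0)=∅
  fail(10) 'cab': from fail(9)=0 chase 'b': 0 ⇒ 0;  out={3}∪out(0)={3}
  fail(11) 'eee': from fail(2)=1 chase 'e': 1 ⇒ 2;  out=∅∪out(2)=∅
  fail(16) 'eac': from fail(15)=0 chase 'c': 0 ⇒ 4;  out=∅∪out(4)={1}
  fail(7) 'edad': from fail(6)=0 chase 'd': 0 ⇒ 0;  out=∅∪out(0)=∅
  fail(12) 'eeea': from fail(11)=2 chase 'a': 2→1 ⇒ 15;  out=∅∪out(15)=∅
  fail(17) 'eacc': from fail(16)=4 chase 'c': 4→0 ⇒ 4;  out={5}∪out(4)={1,5}
  fail(8) 'edadd': from fail(7)=0 chase 'd': 0 ⇒ 0;  out={2}∪out(0)={2}
  fail(13) 'eeeac': from fail(12)=15 chase 'c': 15 ⇒ 16;  out=∅∪out(16)={1}
  fail(14) 'eeeacc': from fail(13)=16 chase 'c': 16 ⇒ 17;  out={4}∪out(17)={1,4,5}

Run:
i=0 'b': node 0→0
i=1 'c': node 0→4  emit P1@[1:1]
i=2 'e': node 4→1 (via fail)
i=3 'e': node 1→2
i=4 'e': node 2→11
i=5 'a': node 11→12
i=6 'c': node 12→13  emit P1@[6:6]
i=7 'c': node 13→14  emit P1@[7:7],P4@[2:7],P5@[4:7]
i=8 'e': node 14→1 (via fail)
i=9 'a': node 1→15
i=10 'c': node 15→16  emit P1@[10:10]
i=11 'c': node 16→17  emit P1@[11:11],P5@[8:11]
i=12 'e': node 17→1 (via fail)
i=13 'e': node 1→2
i=14 'e': node 2→11
i=15 'e': node 11→11 (via fail)
i=16 'a': node 11→12
i=17 'c': node 12→13  emit P1@[17:17]
i=18 'c': node 13→14  emit P1@[18:18],P4@[13:18],P5@[15:18]
i=19 'd': node 14→0 (via fail)
i=20 'b': node 0→0
i=21 'b': node 0→0
i=22 'd': node 0→0
i=23 'e': node 0→1
i=24 'e': node 1→2
i=25 'e': node 2→11
i=26 'd': node 11→3 (via fail)  emit P0@[24:26]
i=27 'a': node 3→6 (via fail)
i=28 'd': node 6→7
i=29 'd': node 7→8  emit P2@[25:29]
i=30 'a': node 8→0 (via fail)
i=31 'd': node 0→0
i=32 'c': node 0→4  emit P1@[32:32]
i=33 'a': node 4→9
i=34 'b': node 9→10  emit P3@[32:34]
i=35 'c': node 10→4 (via fail)  emit P1@[35:35]
i=36 'a': node 4→9
i=37 'b': node 9→10  emit P3@[35:37]
i=38 'e': node 10→1 (via fail)
i=39 'e': node 1→2
i=40 'e': node 2→11
i=41 'e': node 11→11 (via fail)
i=42 'a': node 11→12
i=43 'c': node 12→13  emit P1@[43:43]
i=44 'c': node 13→14  emit P1@[44:44],P4@[39:44],P5@[41:44]
i=45 'e': node 14→1 (via fail)
i=46 'd': node 1→5
i=47 'a': node 5→6
i=48 'd': node 6→7
i=49 'd': node 7→8  emit P2@[45:49]
i=50 'e': node 8→1 (via fail)
i=51 'e': node 1→2
i=52 'e': node 2→11
i=53 'a': node 11→12
i=54 'c': node 12→13  emit P1@[54:54]
i=55 'c': node 13→14  emit P1@[55:55],P4@[50:55],P5@[52:55]
i=56 'b': node 14→0 (via fail)
i=57 'b': node 0→0
i=58 'b': node 0→0
i=59 'e': node 0→1
i=60 'e': node 1→2

Matches: [[1,1],[6,1],[7,1],[7,4],[7,5],[10,1],[11,1],[11,5],[17,1],[18,1],[18,4],[18,5],[26,0],[29,2],[32,1],[34,3],[35,1],[37,3],[43,1],[44,1],[44,4],[44,5],[49,2],[54,1],[55,1],[55,4],[55,5]]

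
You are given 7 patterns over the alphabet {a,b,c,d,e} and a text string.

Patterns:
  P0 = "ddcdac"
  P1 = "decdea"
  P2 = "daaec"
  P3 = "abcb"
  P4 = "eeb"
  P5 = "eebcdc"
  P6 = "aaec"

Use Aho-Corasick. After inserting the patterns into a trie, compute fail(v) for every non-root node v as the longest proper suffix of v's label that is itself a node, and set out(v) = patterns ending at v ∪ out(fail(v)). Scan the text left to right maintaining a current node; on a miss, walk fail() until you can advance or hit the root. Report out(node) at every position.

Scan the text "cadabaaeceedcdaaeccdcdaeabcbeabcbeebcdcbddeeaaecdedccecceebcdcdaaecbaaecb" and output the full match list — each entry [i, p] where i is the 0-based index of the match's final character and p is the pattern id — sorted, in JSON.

Build automaton:
Trie (insert patterns):
  0='ε' goto a→16 d→1 e→20
  1='d' goto a→12 d→2 e→7
  2='dd' goto c→3
  3='ddc' goto d→4
  4='ddcd' goto a→5
  5='ddcda' goto c→6
  6='ddcdac' goto ·  [P0 ends]
  7='de' goto c→8
  8='dec' goto d→9
  9='decd' goto e→10
  10='decde' goto a→11
  11='decdea' goto ·  [P1 ends]
  12='da' goto a→13
  13='daa' goto e→14
  14='daae' goto c→15
  15='daaec' goto ·  [P2 ends]
  16='a' goto a→26 b→17
  17='ab' goto c→18
  18='abc' goto b→19
  19='abcb' goto ·  [P3 ends]
  20='e' goto e→21
  21='ee' goto b→22
  22='eeb' goto c→23  [P4 ends]
  23='eebc' goto d→24
  24='eebcd' goto c→25
  25='eebcdc' goto ·  [P5 ends]
  26='aa' goto e→27
  27='aae' goto c→28
  28='aaec' goto ·  [P6 ends]

BFS fail/out derivation:
  fail(1) 'd': from fail(0)=0 chase 'd': 0 ⇒ 0;  out=∅∪out(0)=∅
  fail(16) 'a': from fail(0)=0 chase 'a': 0 ⇒ 0;  out=∅∪out(0)=∅
  fail(20) 'e': from fail(0)=0 chase 'e': 0 ⇒ 0;  out=∅∪out(0)=∅
  fail(2) 'dd': from fail(1)=0 chase 'd': 0 ⇒ 1;  out=∅∪out(1)=∅
  fail(7) 'de': from fail(1)=0 chase 'e': 0 ⇒ 20;  out=∅∪out(20)=∅
  fail(12) 'da': from fail(1)=0 chase 'a': 0 ⇒ 16;  out=∅∪out(16)=∅
  fail(17) 'ab': from fail(16)=0 chase 'b': 0 ⇒ 0;  out=∅∪out(0)=∅
  fail(21) 'ee': from fail(20)=0 chase 'e': 0 ⇒ 20;  out=∅∪out(20)=∅
  fail(26) 'aa': from fail(16)=0 chase 'a': 0 ⇒ 16;  out=∅∪out(16)=∅
  fail(3) 'ddc': from fail(2)=1 chase 'c': 1→0 ⇒ 0;  out=∅∪out(0)=∅
  fail(8) 'dec': from fail(7)=20 chase 'c': 20→0 ⇒ 0;  out=∅∪out(0)=∅
  fail(13) 'daa': from fail(12)=16 chase 'a': 16 ⇒ 26;  out=∅∪out(26)=∅
  fail(18) 'abc': from fail(17)=0 chase 'c': 0 ⇒ 0;  out=∅∪out(0)=∅
  fail(22) 'eeb': from fail(21)=20 chase 'b': 20→0 ⇒ 0;  out={4}∪out(0)={4}
  fail(27) 'aae': from fail(26)=16 chase 'e': 16→0 ⇒ 20;  out=∅∪out(20)=∅
  fail(4) 'ddcd': from fail(3)=0 chase 'd': 0 ⇒ 1;  out=∅∪out(1)=∅
  fail(9) 'decd': from fail(8)=0 chase 'd': 0 ⇒ 1;  out=∅∪out(1)=∅
  fail(14) 'daae': from fail(13)=26 chase 'e': 26 ⇒ 27;  out=∅∪out(27)=∅
  fail(19) 'abcb': from fail(18)=0 chase 'b': 0 ⇒ 0;  out={3}∪out(0)={3}
  fail(23) 'eebc': from fail(22)=0 chase 'c': 0 ⇒ 0;  out=∅∪out(0)=∅
  fail(28) 'aaec': from fail(27)=20 chase 'c': 20→0 ⇒ 0;  out={6}∪out(0)={6}
  fail(5) 'ddcda': from fail(4)=1 chase 'a': 1 ⇒ 12;  out=∅∪out(12)=∅
  fail(10) 'decde': from fail(9)=1 chase 'e': 1 ⇒ 7;  out=∅∪out(7)=∅
  fail(15) 'daaec': from fail(14)=27 chase 'c': 27 ⇒ 28;  out={2}∪out(28)={2,6}
  fail(24) 'eebcd': from fail(23)=0 chase 'd': 0 ⇒ 1;  out=∅∪out(1)=∅
  fail(6) 'ddcdac': from fail(5)=12 chase 'c': 12→16→0 ⇒ 0;  out={0}∪out(0)={0}
  fail(11) 'decdea': from fail(10)=7 chase 'a': 7→20→0 ⇒ 16;  out={1}∪out(16)={1}
  fail(25) 'eebcdc': from fail(24)=1 chase 'c': 1→0 ⇒ 0;  out={5}∪out(0)={5}

Run:
[0] read 'c'  n0⇒n0
[1] read 'a'  n0⇒n16
[2] read 'd'  n16⇒n1 (via fail)
[3] read 'a'  n1⇒n12
[4] read 'b'  n12⇒n17 (via fail)
[5] read 'a'  n17⇒n16 (via fail)
[6] read 'a'  n16⇒n26
[7] read 'e'  n26⇒n27
[8] read 'c'  n27⇒n28  → match P6@[5:8]
[9] read 'e'  n28⇒n20 (via fail)
[10] read 'e'  n20⇒n21
[11] read 'd'  n21⇒n1 (via fail)
[12] read 'c'  n1⇒n0 (via fail)
[13] read 'd'  n0⇒n1
[14] read 'a'  n1⇒n12
[15] read 'a'  n12⇒n13
[16] read 'e'  n13⇒n14
[17] read 'c'  n14⇒n15  → match P2@[13:17],P6@[14:17]
[18] read 'c'  n15⇒n0 (via fail)
[19] read 'd'  n0⇒n1
[20] read 'c'  n1⇒n0 (via fail)
[21] read 'd'  n0⇒n1
[22] read 'a'  n1⇒n12
[23] read 'e'  n12⇒n20 (via fail)
[24] read 'a'  n20⇒n16 (via fail)
[25] read 'b'  n16⇒n17
[26] read 'c'  n17⇒n18
[27] read 'b'  n18⇒n19  → match P3@[24:27]
[28] read 'e'  n19⇒n20 (via fail)
[29] read 'a'  n20⇒n16 (via fail)
[30] read 'b'  n16⇒n17
[31] read 'c'  n17⇒n18
[32] read 'b'  n18⇒n19  → match P3@[29:32]
[33] read 'e'  n19⇒n20 (via fail)
[34] read 'e'  n20⇒n21
[35] read 'b'  n21⇒n22  → match P4@[33:35]
[36] read 'c'  n22⇒n23
[37] read 'd'  n23⇒n24
[38] read 'c'  n24⇒n25  → match P5@[33:38]
[39] read 'b'  n25⇒n0 (via fail)
[40] read 'd'  n0⇒n1
[41] read 'd'  n1⇒n2
[42] read 'e'  n2⇒n7 (via fail)
[43] read 'e'  n7⇒n21 (via fail)
[44] read 'a'  n21⇒n16 (via fail)
[45] read 'a'  n16⇒n26
[46] read 'e'  n26⇒n27
[47] read 'c'  n27⇒n28  → match P6@[44:47]
[48] read 'd'  n28⇒n1 (via fail)
[49] read 'e'  n1⇒n7
[50] read 'd'  n7⇒n1 (via fail)
[51] read 'c'  n1⇒n0 (via fail)
[52] read 'c'  n0⇒n0
[53] read 'e'  n0⇒n20
[54] read 'c'  n20⇒n0 (via fail)
[55] read 'c'  n0⇒n0
[56] read 'e'  n0⇒n20
[57] read 'e'  n20⇒n21
[58] read 'b'  n21⇒n22  → match P4@[56:58]
[59] read 'c'  n22⇒n23
[60] read 'd'  n23⇒n24
[61] read 'c'  n24⇒n25  → match P5@[56:61]
[62] read 'd'  n25⇒n1 (via fail)
[63] read 'a'  n1⇒n12
[64] read 'a'  n12⇒n13
[65] read 'e'  n13⇒n14
[66] read 'c'  n14⇒n15  → match P2@[62:66],P6@[63:66]
[67] read 'b'  n15⇒n0 (via fail)
[68] read 'a'  n0⇒n16
[69] read 'a'  n16⇒n26
[70] read 'e'  n26⇒n27
[71] read 'c'  n27⇒n28  → match P6@[68:71]
[72] read 'b'  n28⇒n0 (via fail)

Result: [[8,6],[17,2],[17,6],[27,3],[32,3],[35,4],[38,5],[47,6],[58,4],[61,5],[66,2],[66,6],[71,6]]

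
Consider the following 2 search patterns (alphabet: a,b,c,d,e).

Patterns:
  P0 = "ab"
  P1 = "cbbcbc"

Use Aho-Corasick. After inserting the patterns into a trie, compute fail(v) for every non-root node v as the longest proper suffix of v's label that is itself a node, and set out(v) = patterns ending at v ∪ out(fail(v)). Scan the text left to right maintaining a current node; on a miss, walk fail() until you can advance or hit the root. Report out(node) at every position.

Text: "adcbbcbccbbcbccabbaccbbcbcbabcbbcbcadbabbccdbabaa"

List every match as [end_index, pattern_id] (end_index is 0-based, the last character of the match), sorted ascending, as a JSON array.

Build:
Trie (insert patterns):
  0='ε' goto a→1 c→3
  1='a' goto b→2
  2='ab' goto ·  ←P0
  3='c' goto b→4
  4='cb' goto b→5
  5='cbb' goto c→6
  6='cbbc' goto b→7
  7='cbbcb' goto c→8
  8='cbbcbc' goto ·  ←P1

Failure links (BFS by depth):
  fail(1) 'a': from fail(0)=0 chase 'a': 0 ⇒ 0;  out=∅∪out(0)=∅
  fail(3) 'c': from fail(0)=0 chase 'c': 0 ⇒ 0;  out=∅∪out(0)=∅
  fail(2) 'ab': from fail(1)=0 chase 'b': 0 ⇒ 0;  out={0}∪out(0)={0}
  fail(4) 'cb': from fail(3)=0 chase 'b': 0 ⇒ 0;  out=∅∪out(0)=∅
  fail(5) 'cbb': from fail(4)=0 chase 'b': 0 ⇒ 0;  out=∅∪out(0)=∅
  fail(6) 'cbbc': from fail(5)=0 chase 'c': 0 ⇒ 3;  out=∅∪out(3)=∅
  fail(7) 'cbbcb': from fail(6)=3 chase 'b': 3 ⇒ 4;  out=∅∪out(4)=∅
  fail(8) 'cbbcbc': from fail(7)=4 chase 'c': 4→0 ⇒ 3;  out={1}∪out(3)={1}

Run:
i=0 'a': node 0→1
i=1 'd': node 1→0 (via fail)
i=2 'c': node 0→3
i=3 'b': node 3→4
i=4 'b': node 4→5
i=5 'c': node 5→6
i=6 'b': node 6→7
i=7 'c': node 7→8  → match P1@[2:7]
i=8 'c': node 8→3 (via fail)
i=9 'b': node 3→4
i=10 'b': node 4→5
i=11 'c': node 5→6
i=12 'b': node 6→7
i=13 'c': node 7→8  → match P1@[8:13]
i=14 'c': node 8→3 (via fail)
i=15 'a': node 3→1 (via fail)
i=16 'b': node 1→2  → match P0@[15:16]
i=17 'b': node 2→0 (via fail)
i=18 'a': node 0→1
i=19 'c': node 1→3 (via fail)
i=20 'c': node 3→3 (via fail)
i=21 'b': node 3→4
i=22 'b': node 4→5
i=23 'c': node 5→6
i=24 'b': node 6→7
i=25 'c': node 7→8  → match P1@[20:25]
i=26 'b': node 8→4 (via fail)
i=27 'a': node 4→1 (via fail)
i=28 'b': node 1→2  → match P0@[27:28]
i=29 'c': node 2→3 (via fail)
i=30 'b': node 3→4
i=31 'b': node 4→5
i=32 'c': node 5→6
i=33 'b': node 6→7
i=34 'c': node 7→8  → match P1@[29:34]
i=35 'a': node 8→1 (via fail)
i=36 'd': node 1→0 (via fail)
i=37 'b': node 0→0
i=38 'a': node 0→1
i=39 'b': node 1→2  → match P0@[38:39]
i=40 'b': node 2→0 (via fail)
i=41 'c': node 0→3
i=42 'c': node 3→3 (via fail)
i=43 'd': node 3→0 (via fail)
i=44 'b': node 0→0
i=45 'a': node 0→1
i=46 'b': node 1→2  → match P0@[45:46]
i=47 'a': node 2→1 (via fail)
i=48 'a': node 1→1 (via fail)

Result: [[7,1],[13,1],[16,0],[25,1],[28,0],[34,1],[39,0],[46,0]]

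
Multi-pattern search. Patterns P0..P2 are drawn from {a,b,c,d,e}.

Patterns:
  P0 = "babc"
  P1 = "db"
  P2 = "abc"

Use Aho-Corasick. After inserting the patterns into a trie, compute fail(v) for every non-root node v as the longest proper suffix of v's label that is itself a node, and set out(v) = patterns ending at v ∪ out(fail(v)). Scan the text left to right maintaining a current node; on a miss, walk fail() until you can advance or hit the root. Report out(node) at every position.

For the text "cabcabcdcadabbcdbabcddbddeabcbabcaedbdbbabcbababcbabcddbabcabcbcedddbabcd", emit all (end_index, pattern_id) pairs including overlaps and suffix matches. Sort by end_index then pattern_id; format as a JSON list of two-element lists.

Build:
Trie (insert patterns):
  n0 'ε': a→7 b→1 d→5
  n1 'b': a→2
  n2 'ba': b→3
  n3 'bab': c→4
  n4 'babc': ·  [P0 ends]
  n5 'd': b→6
  n6 'db': ·  [P1 ends]
  n7 'a': b→8
  n8 'ab': c→9
  n9 'abc': ·  [P2 ends]

Failure links (BFS by depth):
  n1('b'): parent n0 fail=0; on 'b' 0 → fail=0;  out ∅∪∅=∅
  n5('d'): parent n0 fail=0; on 'd' 0 → fail=0;  out ∅∪∅=∅
  n7('a'): parent n0 fail=0; on 'a' 0 → fail=0;  out ∅∪∅=∅
  n2('ba'): parent n1 fail=0; on 'a' 0 → fail=7;  out ∅∪∅=∅
  n6('db'): parent n5 fail=0; on 'b' 0 → fail=1;  out {1}∪∅={1}
  n8('ab'): parent n7 fail=0; on 'b' 0 → fail=1;  out ∅∪∅=∅
  n3('bab'): parent n2 fail=7; on 'b' 7 → fail=8;  out ∅∪∅=∅
  n9('abc'): parent n8 fail=1; on 'c' 1→0 → fail=0;  out {2}∪∅={2}
  n4('babc'): parent n3 fail=8; on 'c' 8 → fail=9;  out {0}∪{2}={0,2}

Run:
i=0 'c': node 0→0
i=1 'a': node 0→7
i=2 'b': node 7→8
i=3 'c': node 8→9  → match P2@[1:3]
i=4 'a': node 9→7 ·f
i=5 'b': node 7→8
i=6 'c': node 8→9  → match P2@[4:6]
i=7 'd': node 9→5 ·f
i=8 'c': node 5→0 ·f
i=9 'a': node 0→7
i=10 'd': node 7→5 ·f
i=11 'a': node 5→7 ·f
i=12 'b': node 7→8
i=13 'b': node 8→1 ·f
i=14 'c': node 1→0 ·f
i=15 'd': node 0→5
i=16 'b': node 5→6  → match P1@[15:16]
i=17 'a': node 6→2 ·f
i=18 'b': node 2→3
i=19 'c': node 3→4  → match P0@[16:19],P2@[17:19]
i=20 'd': node 4→5 ·f
i=21 'd': node 5→5 ·f
i=22 'b': node 5→6  → match P1@[21:22]
i=23 'd': node 6→5 ·f
i=24 'd': node 5→5 ·f
i=25 'e': node 5→0 ·f
i=26 'a': node 0→7
i=27 'b': node 7→8
i=28 'c': node 8→9  → match P2@[26:28]
i=29 'b': node 9→1 ·f
i=30 'a': node 1→2
i=31 'b': node 2→3
i=32 'c': node 3→4  → match P0@[29:32],P2@[30:32]
i=33 'a': node 4→7 ·f
i=34 'e': node 7→0 ·f
i=35 'd': node 0→5
i=36 'b': node 5→6  → match P1@[35:36]
i=37 'd': node 6→5 ·f
i=38 'b': node 5→6  → match P1@[37:38]
i=39 'b': node 6→1 ·f
i=40 'a': node 1→2
i=41 'b': node 2→3
i=42 'c': node 3→4  → match P0@[39:42],P2@[40:42]
i=43 'b': node 4→1 ·f
i=44 'a': node 1→2
i=45 'b': node 2→3
i=46 'a': node 3→2 ·f
i=47 'b': node 2→3
i=48 'c': node 3→4  → match P0@[45:48],P2@[46:48]
i=49 'b': node 4→1 ·f
i=50 'a': node 1→2
i=51 'b': node 2→3
i=52 'c': node 3→4  → match P0@[49:52],P2@[50:52]
i=53 'd': node 4→5 ·f
i=54 'd': node 5→5 ·f
i=55 'b': node 5→6  → match P1@[54:55]
i=56 'a': node 6→2 ·f
i=57 'b': node 2→3
i=58 'c': node 3→4  → match P0@[55:58],P2@[56:58]
i=59 'a': node 4→7 ·f
i=60 'b': node 7→8
i=61 'c': node 8→9  → match P2@[59:61]
i=62 'b': node 9→1 ·f
i=63 'c': node 1→0 ·f
i=64 'e': node 0→0
i=65 'd': node 0→5
i=66 'd': node 5→5 ·f
i=67 'd': node 5→5 ·f
i=68 'b': node 5→6  → match P1@[67:68]
i=69 'a': node 6→2 ·f
i=70 'b': node 2→3
i=71 'c': node 3→4  → match P0@[68:71],P2@[69:71]
i=72 'd': node 4→5 ·f

Result: [[3,2],[6,2],[16,1],[19,0],[19,2],[22,1],[28,2],[32,0],[32,2],[36,1],[38,1],[42,0],[42,2],[48,0],[48,2],[52,0],[52,2],[55,1],[58,0],[58,2],[61,2],[68,1],[71,0],[71,2]]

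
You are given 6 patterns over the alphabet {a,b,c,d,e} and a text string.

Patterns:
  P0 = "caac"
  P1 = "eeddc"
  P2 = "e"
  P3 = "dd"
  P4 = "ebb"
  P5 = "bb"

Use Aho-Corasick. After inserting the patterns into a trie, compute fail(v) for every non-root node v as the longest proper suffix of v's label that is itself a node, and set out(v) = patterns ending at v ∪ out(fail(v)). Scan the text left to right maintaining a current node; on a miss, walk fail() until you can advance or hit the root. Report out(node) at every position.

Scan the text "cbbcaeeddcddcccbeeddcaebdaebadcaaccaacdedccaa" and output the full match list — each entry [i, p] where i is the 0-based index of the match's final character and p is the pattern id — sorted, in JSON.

Construct AC machine:
Trie nodes:
  0='ε' goto b→14 c→1 d→10 e→5
  1='c' goto a→2
  2='ca' goto a→3
  3='caa' goto c→4
  4='caac' goto ·  ←P0
  5='e' goto b→12 e→6  ←P2
  6='ee' goto d→7
  7='eed' goto d→8
  8='eedd' goto c→9
  9='eeddc' goto ·  ←P1
  10='d' goto d→11
  11='dd' goto ·  ←P3
  12='eb' goto b→13
  13='ebb' goto ·  ←P4
  14='b' goto b→15
  15='bb' goto ·  ←P5

Failure links (BFS by depth):
  fail(1) 'c': from fail(0)=0 chase 'c': 0 ⇒ 0;  out=∅∪out(0)=∅
  fail(5) 'e': from fail(0)=0 chase 'e': 0 ⇒ 0;  out={2}∪out(0)={2}
  fail(10) 'd': from fail(0)=0 chase 'd': 0 ⇒ 0;  out=∅∪out(0)=∅
  fail(14) 'b': from fail(0)=0 chase 'b': 0 ⇒ 0;  out=∅∪out(0)=∅
  fail(2) 'ca': from fail(1)=0 chase 'a': 0 ⇒ 0;  out=∅∪out(0)=∅
  fail(6) 'ee': from fail(5)=0 chase 'e': 0 ⇒ 5;  out=∅∪out(5)={2}
  fail(11) 'dd': from fail(10)=0 chase 'd': 0 ⇒ 10;  out={3}∪out(10)={3}
  fail(12) 'eb': from fail(5)=0 chase 'b': 0 ⇒ 14;  out=∅∪out(14)=∅
  fail(15) 'bb': from fail(14)=0 chase 'b': 0 ⇒ 14;  out={5}∪out(14)={5}
  fail(3) 'caa': from fail(2)=0 chase 'a': 0 ⇒ 0;  out=∅∪out(0)=∅
  fail(7) 'eed': from fail(6)=5 chase 'd': 5→0 ⇒ 10;  out=∅∪out(10)=∅
  fail(13) 'ebb': from fail(12)=14 chase 'b': 14 ⇒ 15;  out={4}∪out(15)={4,5}
  fail(4) 'caac': from fail(3)=0 chase 'c': 0 ⇒ 1;  out={0}∪out(1)={0}
  fail(8) 'eedd': from fail(7)=10 chase 'd': 10 ⇒ 11;  out=∅∪out(11)={3}
  fail(9) 'eeddc': from fail(8)=11 chase 'c': 11→10→0 ⇒ 1;  out={1}∪out(1)={1}

Text stream:
i=0 'c': node 0→1
i=1 'b': node 1→14 ·f
i=2 'b': node 14→15  ** P5@[1:2]
i=3 'c': node 15→1 ·f
i=4 'a': node 1→2
i=5 'e': node 2→5 ·f  ** P2@[5:5]
i=6 'e': node 5→6  ** P2@[6:6]
i=7 'd': node 6→7
i=8 'd': node 7→8  ** P3@[7:8]
i=9 'c': node 8→9  ** P1@[5:9]
i=10 'd': node 9→10 ·f
i=11 'd': node 10→11  ** P3@[10:11]
i=12 'c': node 11→1 ·f
i=13 'c': node 1→1 ·f
i=14 'c': node 1→1 ·f
i=15 'b': node 1→14 ·f
i=16 'e': node 14→5 ·f  ** P2@[16:16]
i=17 'e': node 5→6  ** P2@[17:17]
i=18 'd': node 6→7
i=19 'd': node 7→8  ** P3@[18:19]
i=20 'c': node 8→9  ** P1@[16:20]
i=21 'a': node 9→2 ·f
i=22 'e': node 2→5 ·f  ** P2@[22:22]
i=23 'b': node 5→12
i=24 'd': node 12→10 ·f
i=25 'a': node 10→0 ·f
i=26 'e': node 0→5  ** P2@[26:26]
i=27 'b': node 5→12
i=28 'a': node 12→0 ·f
i=29 'd': node 0→10
i=30 'c': node 10→1 ·f
i=31 'a': node 1→2
i=32 'a': node 2→3
i=33 'c': node 3→4  ** P0@[30:33]
i=34 'c': node 4→1 ·f
i=35 'a': node 1→2
i=36 'a': node 2→3
i=37 'c': node 3→4  ** P0@[34:37]
i=38 'd': node 4→10 ·f
i=39 'e': node 10→5 ·f  ** P2@[39:39]
i=40 'd': node 5→10 ·f
i=41 'c': node 10→1 ·f
i=42 'c': node 1→1 ·f
i=43 'a': node 1→2
i=44 'a': node 2→3

Matches: [[2,5],[5,2],[6,2],[8,3],[9,1],[11,3],[16,2],[17,2],[19,3],[20,1],[22,2],[26,2],[33,0],[37,0],[39,2]]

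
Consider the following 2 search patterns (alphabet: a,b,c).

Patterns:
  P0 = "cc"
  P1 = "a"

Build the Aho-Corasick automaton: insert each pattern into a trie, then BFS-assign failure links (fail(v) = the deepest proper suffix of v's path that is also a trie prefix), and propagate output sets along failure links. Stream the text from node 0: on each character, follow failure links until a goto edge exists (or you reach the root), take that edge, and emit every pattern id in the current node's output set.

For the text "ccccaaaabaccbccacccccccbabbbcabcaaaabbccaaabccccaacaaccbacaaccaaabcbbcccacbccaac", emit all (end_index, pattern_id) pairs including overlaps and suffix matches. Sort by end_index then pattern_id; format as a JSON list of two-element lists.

Construct AC machine:
Trie nodes:
  n0 'ε': a→3 c→1
  n1 'c': c→2
  n2 'cc': ·  ←P0
  n3 'a': ·  ←P1

Failure links (BFS by depth):
  fail(1) 'c': from fail(0)=0 chase 'c': 0 ⇒ 0;  out=∅∪out(0)=∅
  fail(3) 'a': from fail(0)=0 chase 'a': 0 ⇒ 0;  out={1}∪out(0)={1}
  fail(2) 'cc': from fail(1)=0 chase 'c': 0 ⇒ 1;  out={0}∪out(1)={0}

Scan:
[0] read 'c'  n0⇒n1
[1] read 'c'  n1⇒n2  emit P0@[0:1]
[2] read 'c'  n2⇒n2 (via fail)  emit P0@[1:2]
[3] read 'c'  n2⇒n2 (via fail)  emit P0@[2:3]
[4] read 'a'  n2⇒n3 (via fail)  emit P1@[4:4]
[5] read 'a'  n3⇒n3 (via fail)  emit P1@[5:5]
[6] read 'a'  n3⇒n3 (via fail)  emit P1@[6:6]
[7] read 'a'  n3⇒n3 (via fail)  emit P1@[7:7]
[8] read 'b'  n3⇒n0 (via fail)
[9] read 'a'  n0⇒n3  emit P1@[9:9]
[10] read 'c'  n3⇒n1 (via fail)
[11] read 'c'  n1⇒n2  emit P0@[10:11]
[12] read 'b'  n2⇒n0 (via fail)
[13] read 'c'  n0⇒n1
[14] read 'c'  n1⇒n2  emit P0@[13:14]
[15] read 'a'  n2⇒n3 (via fail)  emit P1@[15:15]
[16] read 'c'  n3⇒n1 (via fail)
[17] read 'c'  n1⇒n2  emit P0@[16:17]
[18] read 'c'  n2⇒n2 (via fail)  emit P0@[17:18]
[19] read 'c'  n2⇒n2 (via fail)  emit P0@[18:19]
[20] read 'c'  n2⇒n2 (via fail)  emit P0@[19:20]
[21] read 'c'  n2⇒n2 (via fail)  emit P0@[20:21]
[22] read 'c'  n2⇒n2 (via fail)  emit P0@[21:22]
[23] read 'b'  n2⇒n0 (via fail)
[24] read 'a'  n0⇒n3  emit P1@[24:24]
[25] read 'b'  n3⇒n0 (via fail)
[26] read 'b'  n0⇒n0
[27] read 'b'  n0⇒n0
[28] read 'c'  n0⇒n1
[29] read 'a'  n1⇒n3 (via fail)  emit P1@[29:29]
[30] read 'b'  n3⇒n0 (via fail)
[31] read 'c'  n0⇒n1
[32] read 'a'  n1⇒n3 (via fail)  emit P1@[32:32]
[33] read 'a'  n3⇒n3 (via fail)  emit P1@[33:33]
[34] read 'a'  n3⇒n3 (via fail)  emit P1@[34:34]
[35] read 'a'  n3⇒n3 (via fail)  emit P1@[35:35]
[36] read 'b'  n3⇒n0 (via fail)
[37] read 'b'  n0⇒n0
[38] read 'c'  n0⇒n1
[39] read 'c'  n1⇒n2  emit P0@[38:39]
[40] read 'a'  n2⇒n3 (via fail)  emit P1@[40:40]
[41] read 'a'  n3⇒n3 (via fail)  emit P1@[41:41]
[42] read 'a'  n3⇒n3 (via fail)  emit P1@[42:42]
[43] read 'b'  n3⇒n0 (via fail)
[44] read 'c'  n0⇒n1
[45] read 'c'  n1⇒n2  emit P0@[44:45]
[46] read 'c'  n2⇒n2 (via fail)  emit P0@[45:46]
[47] read 'c'  n2⇒n2 (via fail)  emit P0@[46:47]
[48] read 'a'  n2⇒n3 (via fail)  emit P1@[48:48]
[49] read 'a'  n3⇒n3 (via fail)  emit P1@[49:49]
[50] read 'c'  n3⇒n1 (via fail)
[51] read 'a'  n1⇒n3 (via fail)  emit P1@[51:51]
[52] read 'a'  n3⇒n3 (via fail)  emit P1@[52:52]
[53] read 'c'  n3⇒n1 (via fail)
[54] read 'c'  n1⇒n2  emit P0@[53:54]
[55] read 'b'  n2⇒n0 (via fail)
[56] read 'a'  n0⇒n3  emit P1@[56:56]
[57] read 'c'  n3⇒n1 (via fail)
[58] read 'a'  n1⇒n3 (via fail)  emit P1@[58:58]
[59] read 'a'  n3⇒n3 (via fail)  emit P1@[59:59]
[60] read 'c'  n3⇒n1 (via fail)
[61] read 'c'  n1⇒n2  emit P0@[60:61]
[62] read 'a'  n2⇒n3 (via fail)  emit P1@[62:62]
[63] read 'a'  n3⇒n3 (via fail)  emit P1@[63:63]
[64] read 'a'  n3⇒n3 (via fail)  emit P1@[64:64]
[65] read 'b'  n3⇒n0 (via fail)
[66] read 'c'  n0⇒n1
[67] read 'b'  n1⇒n0 (via fail)
[68] read 'b'  n0⇒n0
[69] read 'c'  n0⇒n1
[70] read 'c'  n1⇒n2  emit P0@[69:70]
[71] read 'c'  n2⇒n2 (via fail)  emit P0@[70:71]
[72] read 'a'  n2⇒n3 (via fail)  emit P1@[72:72]
[73] read 'c'  n3⇒n1 (via fail)
[74] read 'b'  n1⇒n0 (via fail)
[75] read 'c'  n0⇒n1
[76] read 'c'  n1⇒n2  emit P0@[75:76]
[77] read 'a'  n2⇒n3 (via fail)  emit P1@[77:77]
[78] read 'a'  n3⇒n3 (via fail)  emit P1@[78:78]
[79] read 'c'  n3⇒n1 (via fail)

All matches (sorted): [[1,0],[2,0],[3,0],[4,1],[5,1],[6,1],[7,1],[9,1],[11,0],[14,0],[15,1],[17,0],[18,0],[19,0],[20,0],[21,0],[22,0],[24,1],[29,1],[32,1],[33,1],[34,1],[35,1],[39,0],[40,1],[41,1],[42,1],[45,0],[46,0],[47,0],[48,1],[49,1],[51,1],[52,1],[54,0],[56,1],[58,1],[59,1],[61,0],[62,1],[63,1],[64,1],[70,0],[71,0],[72,1],[76,0],[77,1],[78,1]]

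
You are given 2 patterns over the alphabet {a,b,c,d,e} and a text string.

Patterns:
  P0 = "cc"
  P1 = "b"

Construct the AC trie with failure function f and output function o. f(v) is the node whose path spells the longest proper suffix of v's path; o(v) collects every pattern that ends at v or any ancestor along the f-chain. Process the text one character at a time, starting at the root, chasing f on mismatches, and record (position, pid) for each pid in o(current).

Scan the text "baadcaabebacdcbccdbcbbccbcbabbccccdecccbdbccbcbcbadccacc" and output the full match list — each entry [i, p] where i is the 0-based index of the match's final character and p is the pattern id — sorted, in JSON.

Build:
Trie nodes:
  n0 'ε': b→3 c→1
  n1 'c': c→2
  n2 'cc': ·  [P0 ends]
  n3 'b': ·  [P1 ends]

Failure links (BFS by depth):
  n1('c'): parent n0 fail=0; on 'c' 0 → fail=0;  out ∅∪∅=∅
  n3('b'): parent n0 fail=0; on 'b' 0 → fail=0;  out {1}∪∅={1}
  n2('cc'): parent n1 fail=0; on 'c' 0 → fail=1;  out {0}∪∅={0}

Run:
[0] read 'b'  n0⇒n3  emit P1@[0:0]
[1] read 'a'  n3⇒n0 ·f
[2] read 'a'  n0⇒n0
[3] read 'd'  n0⇒n0
[4] read 'c'  n0⇒n1
[5] read 'a'  n1⇒n0 ·f
[6] read 'a'  n0⇒n0
[7] read 'b'  n0⇒n3  emit P1@[7:7]
[8] read 'e'  n3⇒n0 ·f
[9] read 'b'  n0⇒n3  emit P1@[9:9]
[10] read 'a'  n3⇒n0 ·f
[11] read 'c'  n0⇒n1
[12] read 'd'  n1⇒n0 ·f
[13] read 'c'  n0⇒n1
[14] read 'b'  n1⇒n3 ·f  emit P1@[14:14]
[15] read 'c'  n3⇒n1 ·f
[16] read 'c'  n1⇒n2  emit P0@[15:16]
[17] read 'd'  n2⇒n0 ·f
[18] read 'b'  n0⇒n3  emit P1@[18:18]
[19] read 'c'  n3⇒n1 ·f
[20] read 'b'  n1⇒n3 ·f  emit P1@[20:20]
[21] read 'b'  n3⇒n3 ·f  emit P1@[21:21]
[22] read 'c'  n3⇒n1 ·f
[23] read 'c'  n1⇒n2  emit P0@[22:23]
[24] read 'b'  n2⇒n3 ·f  emit P1@[24:24]
[25] read 'c'  n3⇒n1 ·f
[26] read 'b'  n1⇒n3 ·f  emit P1@[26:26]
[27] read 'a'  n3⇒n0 ·f
[28] read 'b'  n0⇒n3  emit P1@[28:28]
[29] read 'b'  n3⇒n3 ·f  emit P1@[29:29]
[30] read 'c'  n3⇒n1 ·f
[31] read 'c'  n1⇒n2  emit P0@[30:31]
[32] read 'c'  n2⇒n2 ·f  emit P0@[31:32]
[33] read 'c'  n2⇒n2 ·f  emit P0@[32:33]
[34] read 'd'  n2⇒n0 ·f
[35] read 'e'  n0⇒n0
[36] read 'c'  n0⇒n1
[37] read 'c'  n1⇒n2  emit P0@[36:37]
[38] read 'c'  n2⇒n2 ·f  emit P0@[37:38]
[39] read 'b'  n2⇒n3 ·f  emit P1@[39:39]
[40] read 'd'  n3⇒n0 ·f
[41] read 'b'  n0⇒n3  emit P1@[41:41]
[42] read 'c'  n3⇒n1 ·f
[43] read 'c'  n1⇒n2  emit P0@[42:43]
[44] read 'b'  n2⇒n3 ·f  emit P1@[44:44]
[45] read 'c'  n3⇒n1 ·f
[46] read 'b'  n1⇒n3 ·f  emit P1@[46:46]
[47] read 'c'  n3⇒n1 ·f
[48] read 'b'  n1⇒n3 ·f  emit P1@[48:48]
[49] read 'a'  n3⇒n0 ·f
[50] read 'd'  n0⇒n0
[51] read 'c'  n0⇒n1
[52] read 'c'  n1⇒n2  emit P0@[51:52]
[53] read 'a'  n2⇒n0 ·f
[54] read 'c'  n0⇒n1
[55] read 'c'  n1⇒n2  emit P0@[54:55]

Result: [[0,1],[7,1],[9,1],[14,1],[16,0],[18,1],[20,1],[21,1],[23,0],[24,1],[26,1],[28,1],[29,1],[31,0],[32,0],[33,0],[37,0],[38,0],[39,1],[41,1],[43,0],[44,1],[46,1],[48,1],[52,0],[55,0]]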